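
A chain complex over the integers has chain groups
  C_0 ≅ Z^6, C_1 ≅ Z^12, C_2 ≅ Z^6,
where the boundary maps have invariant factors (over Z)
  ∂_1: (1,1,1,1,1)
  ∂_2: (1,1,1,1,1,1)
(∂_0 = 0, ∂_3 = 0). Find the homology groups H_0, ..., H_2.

H_0 = Z,  H_1 = Z,  H_2 = 0.

H_0: b_0 = 6 − 0 − 5 = 1; torsion from ∂_1 factors > 1: none. So H_0 = Z.
H_1: b_1 = 12 − 5 − 6 = 1; torsion from ∂_2 factors > 1: none. So H_1 = Z.
H_2: b_2 = 6 − 6 − 0 = 0; torsion from ∂_3 factors > 1: none. So H_2 = 0.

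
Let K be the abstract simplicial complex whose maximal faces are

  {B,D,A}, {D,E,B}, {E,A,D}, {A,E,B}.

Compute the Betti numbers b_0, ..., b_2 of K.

b_0 = 1, b_1 = 0, b_2 = 1.

We work with the vertex ordering A < B < D < E. The simplices of K, each written with vertices in increasing order, are:

  0-simplices (4): A, B, D, E
  1-simplices (6): AB, AD, AE, BD, BE, DE
  2-simplices (4): ABD, ABE, ADE, BDE

giving chain groups C_0 ≅ Z^4, C_1 ≅ Z^6, C_2 ≅ Z^4.

∂_1: C_1 → C_0 is given by ∂[p,q] = [q] − [p]. For instance
  ∂AE = E − A.
The resulting 4×6 matrix has rank 3, and its Smith normal form has invariant factors (1,1,1).

The boundary map ∂_2: C_2 → C_1 sends each 2-simplex [p,q,r] to [q,r] − [p,r] + [p,q]. For instance
  ∂ABE = BE − AE + AB,
  ∂BDE = DE − BE + BD.
The 6×4 boundary matrix has rank 3 and Smith normal form diag(1,1,1).

Now H_k = ker ∂_k / im ∂_{k+1}, so:

  H_0: rank C_0 − rank ∂_1 = 4 − 3 = 1, and the invariant factors of ∂_1 are all 1, so H_0 = Z.
  H_1: rank ker ∂_1 − rank ∂_2 = (6 − 3) − 3 = 0, and the invariant factors of ∂_2 are all 1, so H_1 = 0.
  H_2: rank ker ∂_2 − rank ∂_3 = (4 − 3) − 0 = 1, and there is no ∂_3, so H_2 = Z.

As a check, the Euler characteristic is 4 − 6 + 4 = 2, which agrees with 1 − 0 + 1 = 2.

Hence the Betti numbers are b_0 = 1, b_1 = 0, b_2 = 1.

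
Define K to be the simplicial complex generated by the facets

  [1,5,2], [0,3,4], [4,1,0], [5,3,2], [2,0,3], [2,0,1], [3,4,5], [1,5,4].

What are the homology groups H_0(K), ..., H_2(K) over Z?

Take the total order 0 < 1 < 2 < 3 < 4 < 5 on the vertex set. Then K (dimension 2) consists of the simplices:

  0-simplices (6): [0], [1], [2], [3], [4], [5]
  1-simplices (12): [0,1], [0,2], [0,3], [0,4], [1,2], [1,4], [1,5], [2,3], [2,5], [3,4], [3,5], [4,5]
  2-simplices (8): [0,1,2], [0,1,4], [0,2,3], [0,3,4], [1,2,5], [1,4,5], [2,3,5], [3,4,5]

Hence C_0 ≅ Z^6, C_1 ≅ Z^12, C_2 ≅ Z^8.

The boundary map ∂_1: C_1 → C_0 maps an edge to its endpoints' difference, ∂[p,q] = q − p.
As a 6×12 matrix over Z this has rank 5, with invariant factors (1,1,1,1,1).

∂_2: C_2 → C_1 maps a triangle to the signed sum of its edges. For instance
  ∂[1,4,5] = [4,5] − [1,5] + [1,4],
  ∂[1,2,5] = [2,5] − [1,5] + [1,2].
The 12×8 boundary matrix has rank 7 and Smith normal form diag(1,1,1,1,1,1,1).

Reading off H_k = ker ∂_k / im ∂_{k+1}:

  H_0: rank C_0 − rank ∂_1 = 6 − 5 = 1, and the invariant factors of ∂_1 are all 1, so H_0 = Z.
  H_1: rank ker ∂_1 − rank ∂_2 = (12 − 5) − 7 = 0, and the invariant factors of ∂_2 are all 1, so H_1 = 0.
  H_2: rank ker ∂_2 − rank ∂_3 = (8 − 7) − 0 = 1, and there is no ∂_3, so H_2 = Z.

H_0 ≅ Z,  H_1 = 0,  H_2 ≅ Z.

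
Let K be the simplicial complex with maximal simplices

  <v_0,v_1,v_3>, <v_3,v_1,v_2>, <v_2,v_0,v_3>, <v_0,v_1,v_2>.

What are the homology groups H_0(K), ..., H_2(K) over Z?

H_0 ≅ Z,  H_1 = 0,  H_2 ≅ Z.

Take the total order v_0 < v_1 < v_2 < v_3 on the vertex set. Then K (dimension 2) consists of the simplices:

  0-simplices (4): [v_0], [v_1], [v_2], [v_3]
  1-simplices (6): [v_0,v_1], [v_0,v_2], [v_0,v_3], [v_1,v_2], [v_1,v_3], [v_2,v_3]
  2-simplices (4): [v_0,v_1,v_2], [v_0,v_1,v_3], [v_0,v_2,v_3], [v_1,v_2,v_3]

Hence C_0 ≅ Z^4, C_1 ≅ Z^6, C_2 ≅ Z^4.

∂_1: C_1 → C_0 sends each edge [p,q] (with p < q) to q − p. For instance
  ∂[v_2,v_3] = [v_3] − [v_2].
As a 4×6 matrix over Z this has rank 3, with invariant factors (1,1,1).

The boundary map ∂_2: C_2 → C_1 sends each 2-simplex [p,q,r] to [q,r] − [p,r] + [p,q]. For instance
  ∂[v_0,v_1,v_2] = [v_1,v_2] − [v_0,v_2] + [v_0,v_1],
  ∂[v_1,v_2,v_3] = [v_2,v_3] − [v_1,v_3] + [v_1,v_2].
This gives a 6×4 integer matrix of rank 3; reducing to Smith normal form yields diagonal entries (1,1,1).

Now H_k = ker ∂_k / im ∂_{k+1}, so:

  H_0: rank C_0 − rank ∂_1 = 4 − 3 = 1, and the invariant factors of ∂_1 are all 1, so H_0 ≅ Z.
  H_1: rank ker ∂_1 − rank ∂_2 = (6 − 3) − 3 = 0, and the invariant factors of ∂_2 are all 1, so H_1 ≅ 0.
  H_2: rank ker ∂_2 − rank ∂_3 = (4 − 3) − 0 = 1, and there is no ∂_3, so H_2 ≅ Z.

(K is a triangulation of the 2-sphere S^2.)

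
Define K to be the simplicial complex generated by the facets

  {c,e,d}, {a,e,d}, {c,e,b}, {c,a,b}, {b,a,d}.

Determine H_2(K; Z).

H_2 = 0.

Take the total order a < b < c < d < e on the vertex set. Then K (dimension 2) consists of the simplices:

  0-simplices (5): a, b, c, d, e
  1-simplices (10): ab, ac, ad, ae, bc, bd, be, cd, ce, de
  2-simplices (5): abc, abd, ade, bce, cde

giving chain groups C_0 ≅ Z^5, C_1 ≅ Z^10, C_2 ≅ Z^5.

The boundary map ∂_1: C_1 → C_0 sends each edge [p,q] (with p < q) to q − p. For instance
  ∂bd = d − b.
The 5×10 boundary matrix has rank 4 and Smith normal form diag(1,1,1,1).

The boundary map ∂_2: C_2 → C_1 acts by ∂[p,q,r] = [q,r] − [p,r] + [p,q]. For instance
  ∂bce = ce − be + bc,
  ∂cde = de − ce + cd.
As a 10×5 matrix over Z this has rank 5, with invariant factors (1,1,1,1,1).

From H_k ≅ ker(∂_k) / im(∂_{k+1}) we obtain:

  H_2: rank ker ∂_2 − rank ∂_3 = (5 − 5) − 0 = 0, and there is no ∂_3, so H_2 = 0.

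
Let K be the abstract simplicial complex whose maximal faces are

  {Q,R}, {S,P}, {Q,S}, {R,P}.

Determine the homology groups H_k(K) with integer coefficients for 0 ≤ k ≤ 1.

H_0 ≅ Z,  H_1 ≅ Z.

Take the total order P < Q < R < S on the vertex set. Then K (dimension 1) consists of the simplices:

  0-simplices (4): P, Q, R, S
  1-simplices (4): PR, PS, QR, QS

giving chain groups C_0 ≅ Z^4, C_1 ≅ Z^4.

Boundary ∂_1: C_1 → C_0 is given by ∂[p,q] = [q] − [p]. For instance
  ∂QR = R − Q.
The resulting 4×4 matrix has rank 3, and its Smith normal form has invariant factors (1,1,1).

Reading off H_k = ker ∂_k / im ∂_{k+1}:

  H_0: rank C_0 − rank ∂_1 = 4 − 3 = 1, and the invariant factors of ∂_1 are all 1, so H_0 ≅ Z.
  H_1: rank ker ∂_1 − rank ∂_2 = (4 − 3) − 0 = 1, and there is no ∂_2, so H_1 ≅ Z.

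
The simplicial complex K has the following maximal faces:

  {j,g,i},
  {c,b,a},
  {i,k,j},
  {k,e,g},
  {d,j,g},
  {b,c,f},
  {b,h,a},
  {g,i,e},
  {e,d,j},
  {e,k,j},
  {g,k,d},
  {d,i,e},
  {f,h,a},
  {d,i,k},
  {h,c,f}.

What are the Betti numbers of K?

We work with the vertex ordering a < b < c < d < e < f < g < h < i < j < k. The simplices of K, each written with vertices in increasing order, are:

  0-simplices (11): a, b, c, d, e, f, g, h, i, j, k
  1-simplices (25): ab, ac, af, ah, bc, bf, bh, cf, ch, de, dg, di, dj, dk, eg, ei, ej, ek, fh, gi, gj, gk, ij, ik, jk
  2-simplices (15): abc, abh, afh, bcf, cfh, dei, dej, dgj, dgk, dik, egi, egk, ejk, gij, ijk

giving chain groups C_0 ≅ Z^11, C_1 ≅ Z^25, C_2 ≅ Z^15.

Boundary ∂_1: C_1 → C_0 is given by ∂[p,q] = [q] − [p].
As a 11×25 matrix over Z this has rank 9, with invariant factors (1,1,1,1,1,1,1,1,1).

The boundary map ∂_2: C_2 → C_1 sends each 2-simplex [p,q,r] to [q,r] − [p,r] + [p,q]. For instance
  ∂dgk = gk − dk + dg,
  ∂dgj = gj − dj + dg.
As a 25×15 matrix over Z this has rank 15, with invariant factors (1,1,1,1,1,1,1,1,1,1,1,1,1,1,2).

From H_k ≅ ker(∂_k) / im(∂_{k+1}) we obtain:

  H_0: rank C_0 − rank ∂_1 = 11 − 9 = 2, and the invariant factors of ∂_1 are all 1, so H_0 = Z^2.
  H_1: rank ker ∂_1 − rank ∂_2 = (25 − 9) − 15 = 1, and ∂_2 has invariant factor 2 > 1, so H_1 = Z ⊕ Z/2Z.
  H_2: rank ker ∂_2 − rank ∂_3 = (15 − 15) − 0 = 0, and there is no ∂_3, so H_2 = 0.

Hence the Betti numbers are b_0 = 2, b_1 = 1, b_2 = 0.

b_0 = 2, b_1 = 1, b_2 = 0.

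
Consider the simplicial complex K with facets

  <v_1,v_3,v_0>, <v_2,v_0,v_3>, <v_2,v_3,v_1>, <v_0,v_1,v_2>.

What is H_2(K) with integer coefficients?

Fix the vertex order v_0 < v_1 < v_2 < v_3 and write every simplex with vertices in increasing order. Then dim K = 2 and the simplices of K are:

  0-simplices (4): [v_0], [v_1], [v_2], [v_3]
  1-simplices (6): [v_0,v_1], [v_0,v_2], [v_0,v_3], [v_1,v_2], [v_1,v_3], [v_2,v_3]
  2-simplices (4): [v_0,v_1,v_2], [v_0,v_1,v_3], [v_0,v_2,v_3], [v_1,v_2,v_3]

giving chain groups C_0 ≅ Z^4, C_1 ≅ Z^6, C_2 ≅ Z^4.

Boundary ∂_1: C_1 → C_0 maps an edge to its endpoints' difference, ∂[p,q] = q − p. For instance
  ∂[v_0,v_3] = [v_3] − [v_0].
The resulting 4×6 matrix has rank 3, and its Smith normal form has invariant factors (1,1,1).

∂_2: C_2 → C_1 sends each 2-simplex [p,q,r] to [q,r] − [p,r] + [p,q]. For instance
  ∂[v_0,v_2,v_3] = [v_2,v_3] − [v_0,v_3] + [v_0,v_2],
  ∂[v_0,v_1,v_2] = [v_1,v_2] − [v_0,v_2] + [v_0,v_1].
As a 6×4 matrix over Z this has rank 3, with invariant factors (1,1,1).

Now H_k = ker ∂_k / im ∂_{k+1}, so:

  H_2: rank ker ∂_2 − rank ∂_3 = (4 − 3) − 0 = 1, and there is no ∂_3, so H_2 = Z.

H_2 = Z.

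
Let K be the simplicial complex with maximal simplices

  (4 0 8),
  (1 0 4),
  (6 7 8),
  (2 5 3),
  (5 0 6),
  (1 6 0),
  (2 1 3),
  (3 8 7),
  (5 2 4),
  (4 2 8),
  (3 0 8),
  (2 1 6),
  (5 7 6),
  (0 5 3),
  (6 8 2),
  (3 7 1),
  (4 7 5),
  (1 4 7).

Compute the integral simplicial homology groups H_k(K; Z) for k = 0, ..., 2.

H_0 ≅ Z,  H_1 ≅ Z^2,  H_2 ≅ Z.

Take the total order 0 < 1 < 2 < 3 < 4 < 5 < 6 < 7 < 8 on the vertex set. Then K (dimension 2) consists of the simplices:

  0-simplices (9): [0], [1], [2], [3], [4], [5], [6], [7], [8]
  1-simplices (27): (27 of them)
  2-simplices (18): [0,1,4], [0,1,6], [0,3,5], [0,3,8], [0,4,8], [0,5,6], [1,2,3], [1,2,6], [1,3,7], [1,4,7], [2,3,5], [2,4,5], [2,4,8], [2,6,8], [3,7,8], [4,5,7], [5,6,7], [6,7,8]

giving chain groups C_0 ≅ Z^9, C_1 ≅ Z^27, C_2 ≅ Z^18.

The boundary map ∂_1: C_1 → C_0 maps an edge to its endpoints' difference, ∂[p,q] = q − p. For instance
  ∂[0,5] = [5] − [0].
The resulting 9×27 matrix has rank 8, and its Smith normal form has invariant factors (1,1,1,1,1,1,1,1).

Boundary ∂_2: C_2 → C_1 acts by ∂[p,q,r] = [q,r] − [p,r] + [p,q]. For instance
  ∂[5,6,7] = [6,7] − [5,7] + [5,6],
  ∂[0,1,6] = [1,6] − [0,6] + [0,1].
This gives a 27×18 integer matrix of rank 17; reducing to Smith normal form yields diagonal entries (1,1,1,1,1,1,1,1,1,1,1,1,1,1,1,1,1).

Reading off H_k = ker ∂_k / im ∂_{k+1}:

  H_0: rank C_0 − rank ∂_1 = 9 − 8 = 1, and the invariant factors of ∂_1 are all 1, so H_0 ≅ Z.
  H_1: rank ker ∂_1 − rank ∂_2 = (27 − 8) − 17 = 2, and the invariant factors of ∂_2 are all 1, so H_1 ≅ Z^2.
  H_2: rank ker ∂_2 − rank ∂_3 = (18 − 17) − 0 = 1, and there is no ∂_3, so H_2 ≅ Z.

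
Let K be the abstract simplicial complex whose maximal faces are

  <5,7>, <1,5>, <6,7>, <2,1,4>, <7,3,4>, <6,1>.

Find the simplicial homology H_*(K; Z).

We work with the vertex ordering 1 < 2 < 3 < 4 < 5 < 6 < 7. The simplices of K, each written with vertices in increasing order, are:

  0-simplices (7): [1], [2], [3], [4], [5], [6], [7]
  1-simplices (10): [1,2], [1,4], [1,5], [1,6], [2,4], [3,4], [3,7], [4,7], [5,7], [6,7]
  2-simplices (2): [1,2,4], [3,4,7]

so the chain groups are C_0 ≅ Z^7, C_1 ≅ Z^10, C_2 ≅ Z^2.

Boundary ∂_1: C_1 → C_0 sends each edge [p,q] (with p < q) to q − p.
The 7×10 boundary matrix has rank 6 and Smith normal form diag(1,1,1,1,1,1).

The boundary map ∂_2: C_2 → C_1 maps a triangle to the signed sum of its edges. For instance
  ∂[1,2,4] = [2,4] − [1,4] + [1,2],
  ∂[3,4,7] = [4,7] − [3,7] + [3,4].
The resulting 10×2 matrix has rank 2, and its Smith normal form has invariant factors (1,1).

From H_k ≅ ker(∂_k) / im(∂_{k+1}) we obtain:

  H_0: rank C_0 − rank ∂_1 = 7 − 6 = 1, and the invariant factors of ∂_1 are all 1, so H_0 ≅ Z.
  H_1: rank ker ∂_1 − rank ∂_2 = (10 − 6) − 2 = 2, and the invariant factors of ∂_2 are all 1, so H_1 ≅ Z^2.
  H_2: rank ker ∂_2 − rank ∂_3 = (2 − 2) − 0 = 0, and there is no ∂_3, so H_2 ≅ 0.

H_0 = Z,  H_1 = Z^2,  H_2 = 0.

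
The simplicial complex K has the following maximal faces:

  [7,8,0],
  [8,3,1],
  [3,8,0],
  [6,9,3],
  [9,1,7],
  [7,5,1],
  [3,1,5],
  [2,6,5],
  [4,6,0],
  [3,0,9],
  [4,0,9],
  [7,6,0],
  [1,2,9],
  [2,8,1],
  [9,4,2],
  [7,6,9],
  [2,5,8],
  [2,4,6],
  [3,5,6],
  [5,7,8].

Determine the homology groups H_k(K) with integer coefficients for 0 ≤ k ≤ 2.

H_0 = Z,  H_1 = Z ⊕ Z/2,  H_2 = 0.

Fix the vertex order 0 < 1 < 2 < 3 < 4 < 5 < 6 < 7 < 8 < 9 and write every simplex with vertices in increasing order. Then dim K = 2 and the simplices of K are:

  0-simplices (10): [0], [1], [2], [3], [4], [5], [6], [7], [8], [9]
  1-simplices (30): (30 of them)
  2-simplices (20): (20 of them)

giving chain groups C_0 ≅ Z^10, C_1 ≅ Z^30, C_2 ≅ Z^20.

The boundary map ∂_1: C_1 → C_0 is given by ∂[p,q] = [q] − [p]. For instance
  ∂[4,6] = [6] − [4].
The resulting 10×30 matrix has rank 9, and its Smith normal form has invariant factors (1,1,1,1,1,1,1,1,1).

Boundary ∂_2: C_2 → C_1 acts by ∂[p,q,r] = [q,r] − [p,r] + [p,q]. For instance
  ∂[3,6,9] = [6,9] − [3,9] + [3,6],
  ∂[2,4,9] = [4,9] − [2,9] + [2,4].
The resulting 30×20 matrix has rank 20, and its Smith normal form has invariant factors (1,1,1,1,1,1,1,1,1,1,1,1,1,1,1,1,1,1,1,2).

Reading off H_k = ker ∂_k / im ∂_{k+1}:

  H_0: rank C_0 − rank ∂_1 = 10 − 9 = 1, and the invariant factors of ∂_1 are all 1, so H_0 = Z.
  H_1: rank ker ∂_1 − rank ∂_2 = (30 − 9) − 20 = 1, and ∂_2 has invariant factor 2 > 1, so H_1 = Z ⊕ Z/2.
  H_2: rank ker ∂_2 − rank ∂_3 = (20 − 20) − 0 = 0, and there is no ∂_3, so H_2 = 0.

(K is a triangulation of the Klein bottle.)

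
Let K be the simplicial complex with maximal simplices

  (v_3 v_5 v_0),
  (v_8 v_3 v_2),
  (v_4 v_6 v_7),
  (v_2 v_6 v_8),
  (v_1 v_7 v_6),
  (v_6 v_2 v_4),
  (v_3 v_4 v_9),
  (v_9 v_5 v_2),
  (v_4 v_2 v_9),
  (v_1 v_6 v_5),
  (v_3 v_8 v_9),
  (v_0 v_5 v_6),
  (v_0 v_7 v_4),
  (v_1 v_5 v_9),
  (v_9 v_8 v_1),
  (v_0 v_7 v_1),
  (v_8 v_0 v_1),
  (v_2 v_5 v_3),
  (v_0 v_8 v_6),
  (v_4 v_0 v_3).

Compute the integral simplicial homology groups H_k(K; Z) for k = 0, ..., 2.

Fix the vertex order v_0 < v_1 < v_2 < v_3 < v_4 < v_5 < v_6 < v_7 < v_8 < v_9 and write every simplex with vertices in increasing order. Then dim K = 2 and the simplices of K are:

  0-simplices (10): [v_0], [v_1], [v_2], [v_3], [v_4], [v_5], [v_6], [v_7], [v_8], [v_9]
  1-simplices (30): (30 of them)
  2-simplices (20): (20 of them)

so the chain groups are C_0 ≅ Z^10, C_1 ≅ Z^30, C_2 ≅ Z^20.

The boundary map ∂_1: C_1 → C_0 maps an edge to its endpoints' difference, ∂[p,q] = q − p.
As a 10×30 matrix over Z this has rank 9, with invariant factors (1,1,1,1,1,1,1,1,1).

∂_2: C_2 → C_1 sends each 2-simplex [p,q,r] to [q,r] − [p,r] + [p,q]. For instance
  ∂[v_2,v_3,v_8] = [v_3,v_8] − [v_2,v_8] + [v_2,v_3],
  ∂[v_2,v_5,v_9] = [v_5,v_9] − [v_2,v_9] + [v_2,v_5].
The resulting 30×20 matrix has rank 20, and its Smith normal form has invariant factors (1,1,1,1,1,1,1,1,1,1,1,1,1,1,1,1,1,1,1,2).

From H_k ≅ ker(∂_k) / im(∂_{k+1}) we obtain:

  H_0: rank C_0 − rank ∂_1 = 10 − 9 = 1, and the invariant factors of ∂_1 are all 1, so H_0 ≅ Z.
  H_1: rank ker ∂_1 − rank ∂_2 = (30 − 9) − 20 = 1, and ∂_2 has invariant factor 2 > 1, so H_1 ≅ Z ⊕ Z_2.
  H_2: rank ker ∂_2 − rank ∂_3 = (20 − 20) − 0 = 0, and there is no ∂_3, so H_2 ≅ 0.

As a check, the Euler characteristic is 10 − 30 + 20 = 0, which agrees with 1 − 1 + 0 = 0.

H_0 = Z,  H_1 = Z ⊕ Z_2,  H_2 = 0.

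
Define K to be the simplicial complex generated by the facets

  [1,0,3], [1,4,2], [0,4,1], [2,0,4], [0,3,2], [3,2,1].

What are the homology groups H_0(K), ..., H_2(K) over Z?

Fix the vertex order 0 < 1 < 2 < 3 < 4 and write every simplex with vertices in increasing order. Then dim K = 2 and the simplices of K are:

  0-simplices (5): [0], [1], [2], [3], [4]
  1-simplices (9): [0,1], [0,2], [0,3], [0,4], [1,2], [1,3], [1,4], [2,3], [2,4]
  2-simplices (6): [0,1,3], [0,1,4], [0,2,3], [0,2,4], [1,2,3], [1,2,4]

so the chain groups are C_0 ≅ Z^5, C_1 ≅ Z^9, C_2 ≅ Z^6.

∂_1: C_1 → C_0 is given by ∂[p,q] = [q] − [p].
This gives a 5×9 integer matrix of rank 4; reducing to Smith normal form yields diagonal entries (1,1,1,1).

Boundary ∂_2: C_2 → C_1 sends each 2-simplex [p,q,r] to [q,r] − [p,r] + [p,q]. For instance
  ∂[0,2,3] = [2,3] − [0,3] + [0,2],
  ∂[0,1,4] = [1,4] − [0,4] + [0,1].
The 9×6 boundary matrix has rank 5 and Smith normal form diag(1,1,1,1,1).

Reading off H_k = ker ∂_k / im ∂_{k+1}:

  H_0: rank C_0 − rank ∂_1 = 5 − 4 = 1, and the invariant factors of ∂_1 are all 1, so H_0 = Z.
  H_1: rank ker ∂_1 − rank ∂_2 = (9 − 4) − 5 = 0, and the invariant factors of ∂_2 are all 1, so H_1 = 0.
  H_2: rank ker ∂_2 − rank ∂_3 = (6 − 5) − 0 = 1, and there is no ∂_3, so H_2 = Z.

(K is a triangulation of the 2-sphere S^2.)

H_0 ≅ Z,  H_1 = 0,  H_2 ≅ Z.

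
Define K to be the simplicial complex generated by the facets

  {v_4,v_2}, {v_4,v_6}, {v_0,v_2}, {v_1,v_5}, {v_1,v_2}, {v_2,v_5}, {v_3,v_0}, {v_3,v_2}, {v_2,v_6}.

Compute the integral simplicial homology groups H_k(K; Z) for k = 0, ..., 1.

H_0 ≅ Z,  H_1 ≅ Z^3.

We work with the vertex ordering v_0 < v_1 < v_2 < v_3 < v_4 < v_5 < v_6. The simplices of K, each written with vertices in increasing order, are:

  0-simplices (7): [v_0], [v_1], [v_2], [v_3], [v_4], [v_5], [v_6]
  1-simplices (9): [v_0,v_2], [v_0,v_3], [v_1,v_2], [v_1,v_5], [v_2,v_3], [v_2,v_4], [v_2,v_5], [v_2,v_6], [v_4,v_6]

so the chain groups are C_0 ≅ Z^7, C_1 ≅ Z^9.

∂_1: C_1 → C_0 maps an edge to its endpoints' difference, ∂[p,q] = q − p. For instance
  ∂[v_1,v_2] = [v_2] − [v_1].
The resulting 7×9 matrix has rank 6, and its Smith normal form has invariant factors (1,1,1,1,1,1).

From H_k ≅ ker(∂_k) / im(∂_{k+1}) we obtain:

  H_0: rank C_0 − rank ∂_1 = 7 − 6 = 1, and the invariant factors of ∂_1 are all 1, so H_0 = Z.
  H_1: rank ker ∂_1 − rank ∂_2 = (9 − 6) − 0 = 3, and there is no ∂_2, so H_1 = Z^3.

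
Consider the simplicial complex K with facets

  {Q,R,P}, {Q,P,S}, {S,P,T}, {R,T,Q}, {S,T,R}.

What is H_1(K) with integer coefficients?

Order the vertices as P < Q < R < S < T. Listing each simplex with vertices in this order, K has dimension 2 with simplices:

  0-simplices (5): P, Q, R, S, T
  1-simplices (10): PQ, PR, PS, PT, QR, QS, QT, RS, RT, ST
  2-simplices (5): PQR, PQS, PST, QRT, RST

Hence C_0 ≅ Z^5, C_1 ≅ Z^10, C_2 ≅ Z^5.

∂_1: C_1 → C_0 is given by ∂[p,q] = [q] − [p]. For instance
  ∂PQ = Q − P.
The resulting 5×10 matrix has rank 4, and its Smith normal form has invariant factors (1,1,1,1).

The boundary map ∂_2: C_2 → C_1 acts by ∂[p,q,r] = [q,r] − [p,r] + [p,q]. For instance
  ∂PST = ST − PT + PS,
  ∂PQR = QR − PR + PQ.
The resulting 10×5 matrix has rank 5, and its Smith normal form has invariant factors (1,1,1,1,1).

From H_k ≅ ker(∂_k) / im(∂_{k+1}) we obtain:

  H_1: rank ker ∂_1 − rank ∂_2 = (10 − 4) − 5 = 1, and the invariant factors of ∂_2 are all 1, so H_1 ≅ Z.

(K is a triangulation of the Möbius band.)

H_1 ≅ Z.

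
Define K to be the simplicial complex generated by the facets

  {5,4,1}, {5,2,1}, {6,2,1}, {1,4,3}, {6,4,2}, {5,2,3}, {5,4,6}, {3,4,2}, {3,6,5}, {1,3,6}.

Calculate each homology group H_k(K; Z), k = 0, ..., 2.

H_0 = Z,  H_1 = Z/2,  H_2 = 0.

Order the vertices as 1 < 2 < 3 < 4 < 5 < 6. Listing each simplex with vertices in this order, K has dimension 2 with simplices:

  0-simplices (6): [1], [2], [3], [4], [5], [6]
  1-simplices (15): [1,2], [1,3], [1,4], [1,5], [1,6], [2,3], [2,4], [2,5], [2,6], [3,4], [3,5], [3,6], [4,5], [4,6], [5,6]
  2-simplices (10): [1,2,5], [1,2,6], [1,3,4], [1,3,6], [1,4,5], [2,3,4], [2,3,5], [2,4,6], [3,5,6], [4,5,6]

so the chain groups are C_0 ≅ Z^6, C_1 ≅ Z^15, C_2 ≅ Z^10.

∂_1: C_1 → C_0 maps an edge to its endpoints' difference, ∂[p,q] = q − p.
As a 6×15 matrix over Z this has rank 5, with invariant factors (1,1,1,1,1).

The boundary map ∂_2: C_2 → C_1 maps a triangle to the signed sum of its edges. For instance
  ∂[1,2,5] = [2,5] − [1,5] + [1,2],
  ∂[2,3,4] = [3,4] − [2,4] + [2,3].
The 15×10 boundary matrix has rank 10 and Smith normal form diag(1,1,1,1,1,1,1,1,1,2).

Reading off H_k = ker ∂_k / im ∂_{k+1}:

  H_0: rank C_0 − rank ∂_1 = 6 − 5 = 1, and the invariant factors of ∂_1 are all 1, so H_0 ≅ Z.
  H_1: rank ker ∂_1 − rank ∂_2 = (15 − 5) − 10 = 0, and ∂_2 has invariant factor 2 > 1, so H_1 ≅ Z/2.
  H_2: rank ker ∂_2 − rank ∂_3 = (10 − 10) − 0 = 0, and there is no ∂_3, so H_2 ≅ 0.

As a check, the Euler characteristic is 6 − 15 + 10 = 1, which agrees with 1 − 0 + 0 = 1.
(K is a triangulation of the real projective plane RP^2.)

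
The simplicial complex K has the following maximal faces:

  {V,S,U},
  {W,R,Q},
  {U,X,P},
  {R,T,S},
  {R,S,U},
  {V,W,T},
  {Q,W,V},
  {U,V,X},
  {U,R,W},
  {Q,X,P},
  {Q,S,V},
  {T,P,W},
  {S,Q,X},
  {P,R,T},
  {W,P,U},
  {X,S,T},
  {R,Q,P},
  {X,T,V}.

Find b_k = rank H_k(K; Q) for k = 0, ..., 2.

Take the total order P < Q < R < S < T < U < V < W < X on the vertex set. Then K (dimension 2) consists of the simplices:

  0-simplices (9): P, Q, R, S, T, U, V, W, X
  1-simplices (27): PQ, PR, PT, PU, PW, PX, QR, QS, QV, QW, QX, RS, RT, RU, RW, ST, SU, SV, SX, TV, TW, TX, UV, UW, UX, VW, VX
  2-simplices (18): PQR, PQX, PRT, PTW, PUW, PUX, QRW, QSV, QSX, QVW, RST, RSU, RUW, STX, SUV, TVW, TVX, UVX

giving chain groups C_0 ≅ Z^9, C_1 ≅ Z^27, C_2 ≅ Z^18.

The boundary map ∂_1: C_1 → C_0 sends each edge [p,q] (with p < q) to q − p. For instance
  ∂QW = W − Q.
This gives a 9×27 integer matrix of rank 8; reducing to Smith normal form yields diagonal entries (1,1,1,1,1,1,1,1).

Boundary ∂_2: C_2 → C_1 acts by ∂[p,q,r] = [q,r] − [p,r] + [p,q]. For instance
  ∂PQX = QX − PX + PQ,
  ∂RST = ST − RT + RS.
This gives a 27×18 integer matrix of rank 18; reducing to Smith normal form yields diagonal entries (1,1,1,1,1,1,1,1,1,1,1,1,1,1,1,1,1,2).

From H_k ≅ ker(∂_k) / im(∂_{k+1}) we obtain:

  H_0: rank C_0 − rank ∂_1 = 9 − 8 = 1, and the invariant factors of ∂_1 are all 1, so H_0 = Z.
  H_1: rank ker ∂_1 − rank ∂_2 = (27 − 8) − 18 = 1, and ∂_2 has invariant factor 2 > 1, so H_1 = Z ⊕ Z_2.
  H_2: rank ker ∂_2 − rank ∂_3 = (18 − 18) − 0 = 0, and there is no ∂_3, so H_2 = 0.

Hence the Betti numbers are b_0 = 1, b_1 = 1, b_2 = 0.

b_0 = 1, b_1 = 1, b_2 = 0.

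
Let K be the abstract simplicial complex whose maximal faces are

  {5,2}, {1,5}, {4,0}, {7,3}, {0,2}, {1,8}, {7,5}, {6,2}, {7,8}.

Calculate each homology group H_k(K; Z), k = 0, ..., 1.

K has 9 vertices, 9 edges.
rank ∂_0 = 0, rank ∂_1 = 8 ⇒ b_0 = 9 − 0 − 8 = 1; all invariant factors of ∂_1 are 1 so no torsion. So H_0 = Z.
rank ∂_1 = 8, rank ∂_2 = 0 ⇒ b_1 = 9 − 8 − 0 = 1. So H_1 = Z.

H_0 = Z,  H_1 = Z.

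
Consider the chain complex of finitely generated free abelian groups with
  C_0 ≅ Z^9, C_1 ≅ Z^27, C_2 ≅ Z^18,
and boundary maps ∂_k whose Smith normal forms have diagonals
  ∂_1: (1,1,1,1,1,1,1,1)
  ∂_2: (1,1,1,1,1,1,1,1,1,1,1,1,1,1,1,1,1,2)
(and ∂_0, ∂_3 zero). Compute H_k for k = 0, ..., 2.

H_0 = Z,  H_1 = Z ⊕ Z/2Z,  H_2 = 0.

H_0: b_0 = 9 − 0 − 8 = 1; torsion from ∂_1 factors > 1: none. So H_0 = Z.
H_1: b_1 = 27 − 8 − 18 = 1; torsion from ∂_2 factors > 1: [2]. So H_1 = Z ⊕ Z/2Z.
H_2: b_2 = 18 − 18 − 0 = 0; torsion from ∂_3 factors > 1: none. So H_2 = 0.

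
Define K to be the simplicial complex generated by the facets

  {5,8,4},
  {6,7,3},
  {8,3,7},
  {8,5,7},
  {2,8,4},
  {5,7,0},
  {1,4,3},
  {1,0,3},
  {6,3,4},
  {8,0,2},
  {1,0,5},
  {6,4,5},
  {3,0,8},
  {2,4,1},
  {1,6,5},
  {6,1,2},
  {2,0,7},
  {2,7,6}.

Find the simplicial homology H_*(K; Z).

H_0 ≅ Z,  H_1 ≅ Z ⊕ Z/2Z,  H_2 = 0.

Order the vertices as 0 < 1 < 2 < 3 < 4 < 5 < 6 < 7 < 8. Listing each simplex with vertices in this order, K has dimension 2 with simplices:

  0-simplices (9): [0], [1], [2], [3], [4], [5], [6], [7], [8]
  1-simplices (27): (27 of them)
  2-simplices (18): [0,1,3], [0,1,5], [0,2,7], [0,2,8], [0,3,8], [0,5,7], [1,2,4], [1,2,6], [1,3,4], [1,5,6], [2,4,8], [2,6,7], [3,4,6], [3,6,7], [3,7,8], [4,5,6], [4,5,8], [5,7,8]

giving chain groups C_0 ≅ Z^9, C_1 ≅ Z^27, C_2 ≅ Z^18.

Boundary ∂_1: C_1 → C_0 sends each edge [p,q] (with p < q) to q − p.
The resulting 9×27 matrix has rank 8, and its Smith normal form has invariant factors (1,1,1,1,1,1,1,1).

The boundary map ∂_2: C_2 → C_1 acts by ∂[p,q,r] = [q,r] − [p,r] + [p,q]. For instance
  ∂[0,2,7] = [2,7] − [0,7] + [0,2],
  ∂[0,1,3] = [1,3] − [0,3] + [0,1].
The 27×18 boundary matrix has rank 18 and Smith normal form diag(1,1,1,1,1,1,1,1,1,1,1,1,1,1,1,1,1,2).

From H_k ≅ ker(∂_k) / im(∂_{k+1}) we obtain:

  H_0: rank C_0 − rank ∂_1 = 9 − 8 = 1, and the invariant factors of ∂_1 are all 1, so H_0 = Z.
  H_1: rank ker ∂_1 − rank ∂_2 = (27 − 8) − 18 = 1, and ∂_2 has invariant factor 2 > 1, so H_1 = Z ⊕ Z/2Z.
  H_2: rank ker ∂_2 − rank ∂_3 = (18 − 18) − 0 = 0, and there is no ∂_3, so H_2 = 0.

(K is a triangulation of the Klein bottle.)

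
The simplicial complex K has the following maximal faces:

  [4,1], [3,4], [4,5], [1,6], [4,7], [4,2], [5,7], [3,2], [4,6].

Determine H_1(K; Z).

H_1 ≅ Z^3.

Take the total order 1 < 2 < 3 < 4 < 5 < 6 < 7 on the vertex set. Then K (dimension 1) consists of the simplices:

  0-simplices (7): [1], [2], [3], [4], [5], [6], [7]
  1-simplices (9): [1,4], [1,6], [2,3], [2,4], [3,4], [4,5], [4,6], [4,7], [5,7]

giving chain groups C_0 ≅ Z^7, C_1 ≅ Z^9.

The boundary map ∂_1: C_1 → C_0 is given by ∂[p,q] = [q] − [p].
This gives a 7×9 integer matrix of rank 6; reducing to Smith normal form yields diagonal entries (1,1,1,1,1,1).

Computing H_k = (kernel of ∂_k) / (image of ∂_{k+1}):

  H_1: rank ker ∂_1 − rank ∂_2 = (9 − 6) − 0 = 3, and there is no ∂_2, so H_1 = Z^3.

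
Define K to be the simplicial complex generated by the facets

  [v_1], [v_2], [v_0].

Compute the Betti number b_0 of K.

Order the vertices as v_0 < v_1 < v_2. Listing each simplex with vertices in this order, K has dimension 0 with simplices:

  0-simplices (3): [v_0], [v_1], [v_2]

giving chain groups C_0 ≅ Z^3.

Computing H_k = (kernel of ∂_k) / (image of ∂_{k+1}):

  H_0: rank C_0 − rank ∂_1 = 3 − 0 = 3, and there is no ∂_1, so H_0 = Z^3.

(K is a triangulation of a set of 3 points.)

Hence the Betti numbers are b_0 = 3.

b_0 = 3.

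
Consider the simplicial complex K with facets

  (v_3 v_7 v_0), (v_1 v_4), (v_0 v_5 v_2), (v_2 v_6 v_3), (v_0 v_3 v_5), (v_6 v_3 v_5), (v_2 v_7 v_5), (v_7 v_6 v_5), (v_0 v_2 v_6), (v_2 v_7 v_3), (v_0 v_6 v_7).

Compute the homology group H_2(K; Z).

H_2 = 0.

Fix the vertex order v_0 < v_1 < v_2 < v_3 < v_4 < v_5 < v_6 < v_7 and write every simplex with vertices in increasing order. Then dim K = 2 and the simplices of K are:

  0-simplices (8): [v_0], [v_1], [v_2], [v_3], [v_4], [v_5], [v_6], [v_7]
  1-simplices (16): (16 of them)
  2-simplices (10): [v_0,v_2,v_5], [v_0,v_2,v_6], [v_0,v_3,v_5], [v_0,v_3,v_7], [v_0,v_6,v_7], [v_2,v_3,v_6], [v_2,v_3,v_7], [v_2,v_5,v_7], [v_3,v_5,v_6], [v_5,v_6,v_7]

Hence C_0 ≅ Z^8, C_1 ≅ Z^16, C_2 ≅ Z^10.

Boundary ∂_1: C_1 → C_0 sends each edge [p,q] (with p < q) to q − p.
The 8×16 boundary matrix has rank 6 and Smith normal form diag(1,1,1,1,1,1).

The boundary map ∂_2: C_2 → C_1 sends each 2-simplex [p,q,r] to [q,r] − [p,r] + [p,q]. For instance
  ∂[v_0,v_2,v_6] = [v_2,v_6] − [v_0,v_6] + [v_0,v_2],
  ∂[v_2,v_3,v_6] = [v_3,v_6] − [v_2,v_6] + [v_2,v_3].
As a 16×10 matrix over Z this has rank 10, with invariant factors (1,1,1,1,1,1,1,1,1,2).

Reading off H_k = ker ∂_k / im ∂_{k+1}:

  H_2: rank ker ∂_2 − rank ∂_3 = (10 − 10) − 0 = 0, and there is no ∂_3, so H_2 ≅ 0.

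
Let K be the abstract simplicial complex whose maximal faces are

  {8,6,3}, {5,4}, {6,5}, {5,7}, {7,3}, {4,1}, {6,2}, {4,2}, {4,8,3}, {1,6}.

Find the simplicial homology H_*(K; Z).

H_0 ≅ Z,  H_1 ≅ Z^4,  H_2 = 0.

Fix the vertex order 1 < 2 < 3 < 4 < 5 < 6 < 7 < 8 and write every simplex with vertices in increasing order. Then dim K = 2 and the simplices of K are:

  0-simplices (8): [1], [2], [3], [4], [5], [6], [7], [8]
  1-simplices (13): [1,4], [1,6], [2,4], [2,6], [3,4], [3,6], [3,7], [3,8], [4,5], [4,8], [5,6], [5,7], [6,8]
  2-simplices (2): [3,4,8], [3,6,8]

so the chain groups are C_0 ≅ Z^8, C_1 ≅ Z^13, C_2 ≅ Z^2.

The boundary map ∂_1: C_1 → C_0 is given by ∂[p,q] = [q] − [p].
The 8×13 boundary matrix has rank 7 and Smith normal form diag(1,1,1,1,1,1,1).

∂_2: C_2 → C_1 acts by ∂[p,q,r] = [q,r] − [p,r] + [p,q]. For instance
  ∂[3,6,8] = [6,8] − [3,8] + [3,6],
  ∂[3,4,8] = [4,8] − [3,8] + [3,4].
This gives a 13×2 integer matrix of rank 2; reducing to Smith normal form yields diagonal entries (1,1).

Reading off H_k = ker ∂_k / im ∂_{k+1}:

  H_0: rank C_0 − rank ∂_1 = 8 − 7 = 1, and the invariant factors of ∂_1 are all 1, so H_0 ≅ Z.
  H_1: rank ker ∂_1 − rank ∂_2 = (13 − 7) − 2 = 4, and the invariant factors of ∂_2 are all 1, so H_1 ≅ Z^4.
  H_2: rank ker ∂_2 − rank ∂_3 = (2 − 2) − 0 = 0, and there is no ∂_3, so H_2 ≅ 0.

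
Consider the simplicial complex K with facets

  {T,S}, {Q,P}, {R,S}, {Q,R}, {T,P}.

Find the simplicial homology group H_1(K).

Fix the vertex order P < Q < R < S < T and write every simplex with vertices in increasing order. Then dim K = 1 and the simplices of K are:

  0-simplices (5): P, Q, R, S, T
  1-simplices (5): PQ, PT, QR, RS, ST

Hence C_0 ≅ Z^5, C_1 ≅ Z^5.

The boundary map ∂_1: C_1 → C_0 sends each edge [p,q] (with p < q) to q − p. For instance
  ∂ST = T − S.
The 5×5 boundary matrix has rank 4 and Smith normal form diag(1,1,1,1).

Reading off H_k = ker ∂_k / im ∂_{k+1}:

  H_1: rank ker ∂_1 − rank ∂_2 = (5 − 4) − 0 = 1, and there is no ∂_2, so H_1 = Z.

H_1 ≅ Z.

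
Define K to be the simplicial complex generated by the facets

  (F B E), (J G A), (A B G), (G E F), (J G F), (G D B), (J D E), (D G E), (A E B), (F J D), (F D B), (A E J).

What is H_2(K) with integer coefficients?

We work with the vertex ordering A < B < D < E < F < G < J. The simplices of K, each written with vertices in increasing order, are:

  0-simplices (7): A, B, D, E, F, G, J
  1-simplices (18): AB, AE, AG, AJ, BD, BE, BF, BG, DE, DF, DG, DJ, EF, EG, EJ, FG, FJ, GJ
  2-simplices (12): ABE, ABG, AEJ, AGJ, BDF, BDG, BEF, DEG, DEJ, DFJ, EFG, FGJ

so the chain groups are C_0 ≅ Z^7, C_1 ≅ Z^18, C_2 ≅ Z^12.

∂_1: C_1 → C_0 maps an edge to its endpoints' difference, ∂[p,q] = q − p.
This gives a 7×18 integer matrix of rank 6; reducing to Smith normal form yields diagonal entries (1,1,1,1,1,1).

The boundary map ∂_2: C_2 → C_1 maps a triangle to the signed sum of its edges. For instance
  ∂BDF = DF − BF + BD,
  ∂DEJ = EJ − DJ + DE.
The 18×12 boundary matrix has rank 12 and Smith normal form diag(1,1,1,1,1,1,1,1,1,1,1,2).

Reading off H_k = ker ∂_k / im ∂_{k+1}:

  H_2: rank ker ∂_2 − rank ∂_3 = (12 − 12) − 0 = 0, and there is no ∂_3, so H_2 = 0.

H_2 ≅ 0.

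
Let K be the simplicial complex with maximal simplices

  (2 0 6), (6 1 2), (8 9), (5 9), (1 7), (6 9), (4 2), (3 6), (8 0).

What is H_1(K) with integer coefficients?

H_1 = Z.

We work with the vertex ordering 0 < 1 < 2 < 3 < 4 < 5 < 6 < 7 < 8 < 9. The simplices of K, each written with vertices in increasing order, are:

  0-simplices (10): [0], [1], [2], [3], [4], [5], [6], [7], [8], [9]
  1-simplices (12): [0,2], [0,6], [0,8], [1,2], [1,6], [1,7], [2,4], [2,6], [3,6], [5,9], [6,9], [8,9]
  2-simplices (2): [0,2,6], [1,2,6]

giving chain groups C_0 ≅ Z^10, C_1 ≅ Z^12, C_2 ≅ Z^2.

∂_1: C_1 → C_0 maps an edge to its endpoints' difference, ∂[p,q] = q − p. For instance
  ∂[2,6] = [6] − [2].
As a 10×12 matrix over Z this has rank 9, with invariant factors (1,1,1,1,1,1,1,1,1).

∂_2: C_2 → C_1 maps a triangle to the signed sum of its edges. For instance
  ∂[1,2,6] = [2,6] − [1,6] + [1,2],
  ∂[0,2,6] = [2,6] − [0,6] + [0,2].
The resulting 12×2 matrix has rank 2, and its Smith normal form has invariant factors (1,1).

From H_k ≅ ker(∂_k) / im(∂_{k+1}) we obtain:

  H_1: rank ker ∂_1 − rank ∂_2 = (12 − 9) − 2 = 1, and the invariant factors of ∂_2 are all 1, so H_1 ≅ Z.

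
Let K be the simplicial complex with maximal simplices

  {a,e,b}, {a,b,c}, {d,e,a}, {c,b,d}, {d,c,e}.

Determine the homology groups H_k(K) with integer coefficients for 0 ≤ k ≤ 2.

Take the total order a < b < c < d < e on the vertex set. Then K (dimension 2) consists of the simplices:

  0-simplices (5): a, b, c, d, e
  1-simplices (10): ab, ac, ad, ae, bc, bd, be, cd, ce, de
  2-simplices (5): abc, abe, ade, bcd, cde

giving chain groups C_0 ≅ Z^5, C_1 ≅ Z^10, C_2 ≅ Z^5.

Boundary ∂_1: C_1 → C_0 sends each edge [p,q] (with p < q) to q − p. For instance
  ∂ab = b − a.
As a 5×10 matrix over Z this has rank 4, with invariant factors (1,1,1,1).

The boundary map ∂_2: C_2 → C_1 maps a triangle to the signed sum of its edges. For instance
  ∂ade = de − ae + ad,
  ∂bcd = cd − bd + bc.
This gives a 10×5 integer matrix of rank 5; reducing to Smith normal form yields diagonal entries (1,1,1,1,1).

Now H_k = ker ∂_k / im ∂_{k+1}, so:

  H_0: rank C_0 − rank ∂_1 = 5 − 4 = 1, and the invariant factors of ∂_1 are all 1, so H_0 = Z.
  H_1: rank ker ∂_1 − rank ∂_2 = (10 − 4) − 5 = 1, and the invariant factors of ∂_2 are all 1, so H_1 = Z.
  H_2: rank ker ∂_2 − rank ∂_3 = (5 − 5) − 0 = 0, and there is no ∂_3, so H_2 = 0.

As a check, the Euler characteristic is 5 − 10 + 5 = 0, which agrees with 1 − 1 + 0 = 0.

H_0 = Z,  H_1 = Z,  H_2 = 0.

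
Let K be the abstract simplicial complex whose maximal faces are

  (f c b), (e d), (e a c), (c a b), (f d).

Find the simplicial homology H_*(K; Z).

K has 6 vertices, 9 edges, 3 triangles.
rank ∂_0 = 0, rank ∂_1 = 5 ⇒ b_0 = 6 − 0 − 5 = 1; all invariant factors of ∂_1 are 1 so no torsion. So H_0 ≅ Z.
rank ∂_1 = 5, rank ∂_2 = 3 ⇒ b_1 = 9 − 5 − 3 = 1; all invariant factors of ∂_2 are 1 so no torsion. So H_1 ≅ Z.
rank ∂_2 = 3, rank ∂_3 = 0 ⇒ b_2 = 3 − 3 − 0 = 0. So H_2 ≅ 0.

H_0 = Z,  H_1 = Z,  H_2 = 0.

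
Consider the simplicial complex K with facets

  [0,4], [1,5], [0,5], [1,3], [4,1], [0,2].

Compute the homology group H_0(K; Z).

Take the total order 0 < 1 < 2 < 3 < 4 < 5 on the vertex set. Then K (dimension 1) consists of the simplices:

  0-simplices (6): [0], [1], [2], [3], [4], [5]
  1-simplices (6): [0,2], [0,4], [0,5], [1,3], [1,4], [1,5]

Hence C_0 ≅ Z^6, C_1 ≅ Z^6.

The boundary map ∂_1: C_1 → C_0 maps an edge to its endpoints' difference, ∂[p,q] = q − p. For instance
  ∂[0,4] = [4] − [0].
As a 6×6 matrix over Z this has rank 5, with invariant factors (1,1,1,1,1).

Reading off H_k = ker ∂_k / im ∂_{k+1}:

  H_0: rank C_0 − rank ∂_1 = 6 − 5 = 1, and the invariant factors of ∂_1 are all 1, so H_0 ≅ Z.

H_0 ≅ Z.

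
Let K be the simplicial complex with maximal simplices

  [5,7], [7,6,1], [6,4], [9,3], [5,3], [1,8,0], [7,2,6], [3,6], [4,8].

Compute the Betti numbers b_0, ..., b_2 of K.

b_0 = 1, b_1 = 2, b_2 = 0.

Fix the vertex order 0 < 1 < 2 < 3 < 4 < 5 < 6 < 7 < 8 < 9 and write every simplex with vertices in increasing order. Then dim K = 2 and the simplices of K are:

  0-simplices (10): [0], [1], [2], [3], [4], [5], [6], [7], [8], [9]
  1-simplices (14): [0,1], [0,8], [1,6], [1,7], [1,8], [2,6], [2,7], [3,5], [3,6], [3,9], [4,6], [4,8], [5,7], [6,7]
  2-simplices (3): [0,1,8], [1,6,7], [2,6,7]

Hence C_0 ≅ Z^10, C_1 ≅ Z^14, C_2 ≅ Z^3.

The boundary map ∂_1: C_1 → C_0 is given by ∂[p,q] = [q] − [p]. For instance
  ∂[0,1] = [1] − [0].
As a 10×14 matrix over Z this has rank 9, with invariant factors (1,1,1,1,1,1,1,1,1).

The boundary map ∂_2: C_2 → C_1 maps a triangle to the signed sum of its edges. For instance
  ∂[1,6,7] = [6,7] − [1,7] + [1,6],
  ∂[2,6,7] = [6,7] − [2,7] + [2,6].
This gives a 14×3 integer matrix of rank 3; reducing to Smith normal form yields diagonal entries (1,1,1).

Computing H_k = (kernel of ∂_k) / (image of ∂_{k+1}):

  H_0: rank C_0 − rank ∂_1 = 10 − 9 = 1, and the invariant factors of ∂_1 are all 1, so H_0 = Z.
  H_1: rank ker ∂_1 − rank ∂_2 = (14 − 9) − 3 = 2, and the invariant factors of ∂_2 are all 1, so H_1 = Z^2.
  H_2: rank ker ∂_2 − rank ∂_3 = (3 − 3) − 0 = 0, and there is no ∂_3, so H_2 = 0.

Hence the Betti numbers are b_0 = 1, b_1 = 2, b_2 = 0.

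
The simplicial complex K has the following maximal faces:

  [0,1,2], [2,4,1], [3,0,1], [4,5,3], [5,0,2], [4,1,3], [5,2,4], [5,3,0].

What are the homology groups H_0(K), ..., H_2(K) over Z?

H_0 = Z,  H_1 = 0,  H_2 = Z.

K has 6 vertices, 12 edges, 8 triangles.
rank ∂_0 = 0, rank ∂_1 = 5 ⇒ b_0 = 6 − 0 − 5 = 1; all invariant factors of ∂_1 are 1 so no torsion. So H_0 = Z.
rank ∂_1 = 5, rank ∂_2 = 7 ⇒ b_1 = 12 − 5 − 7 = 0; all invariant factors of ∂_2 are 1 so no torsion. So H_1 = 0.
rank ∂_2 = 7, rank ∂_3 = 0 ⇒ b_2 = 8 − 7 − 0 = 1. So H_2 = Z.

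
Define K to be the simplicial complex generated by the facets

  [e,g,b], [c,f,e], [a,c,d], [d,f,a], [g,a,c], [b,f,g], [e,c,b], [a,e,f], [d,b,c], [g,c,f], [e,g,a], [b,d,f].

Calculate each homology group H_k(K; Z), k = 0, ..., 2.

K has 7 vertices, 18 edges, 12 triangles.
rank ∂_0 = 0, rank ∂_1 = 6 ⇒ b_0 = 7 − 0 − 6 = 1; all invariant factors of ∂_1 are 1 so no torsion. So H_0 ≅ Z.
rank ∂_1 = 6, rank ∂_2 = 12 ⇒ b_1 = 18 − 6 − 12 = 0; ∂_2 has invariant factor(s) [2] giving torsion. So H_1 ≅ Z/2.
rank ∂_2 = 12, rank ∂_3 = 0 ⇒ b_2 = 12 − 12 − 0 = 0. So H_2 ≅ 0.

H_0 ≅ Z,  H_1 ≅ Z/2,  H_2 = 0.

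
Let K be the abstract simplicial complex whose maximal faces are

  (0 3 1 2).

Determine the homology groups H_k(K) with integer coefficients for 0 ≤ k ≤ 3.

H_0 ≅ Z,  H_1 = 0,  H_2 = 0,  H_3 = 0.

We work with the vertex ordering 0 < 1 < 2 < 3. The simplices of K, each written with vertices in increasing order, are:

  0-simplices (4): [0], [1], [2], [3]
  1-simplices (6): [0,1], [0,2], [0,3], [1,2], [1,3], [2,3]
  2-simplices (4): [0,1,2], [0,1,3], [0,2,3], [1,2,3]
  3-simplices (1): [0,1,2,3]

giving chain groups C_0 ≅ Z^4, C_1 ≅ Z^6, C_2 ≅ Z^4, C_3 ≅ Z^1.

∂_1: C_1 → C_0 maps an edge to its endpoints' difference, ∂[p,q] = q − p. For instance
  ∂[1,2] = [2] − [1].
As a 4×6 matrix over Z this has rank 3, with invariant factors (1,1,1).

∂_2: C_2 → C_1 maps a triangle to the signed sum of its edges. For instance
  ∂[0,1,3] = [1,3] − [0,3] + [0,1],
  ∂[1,2,3] = [2,3] − [1,3] + [1,2].
This gives a 6×4 integer matrix of rank 3; reducing to Smith normal form yields diagonal entries (1,1,1).

The boundary map ∂_3: C_3 → C_2 sends each 3-simplex σ to the alternating sum Σ_i (−1)^i (σ with its i-th vertex removed). For instance
  ∂[0,1,2,3] = [1,2,3] − [0,2,3] + [0,1,3] − [0,1,2].
This gives a 4×1 integer matrix of rank 1; reducing to Smith normal form yields diagonal entries (1).

Reading off H_k = ker ∂_k / im ∂_{k+1}:

  H_0: rank C_0 − rank ∂_1 = 4 − 3 = 1, and the invariant factors of ∂_1 are all 1, so H_0 ≅ Z.
  H_1: rank ker ∂_1 − rank ∂_2 = (6 − 3) − 3 = 0, and the invariant factors of ∂_2 are all 1, so H_1 ≅ 0.
  H_2: rank ker ∂_2 − rank ∂_3 = (4 − 3) − 1 = 0, and the invariant factors of ∂_3 are all 1, so H_2 ≅ 0.
  H_3: rank ker ∂_3 − rank ∂_4 = (1 − 1) − 0 = 0, and there is no ∂_4, so H_3 ≅ 0.

As a check, the Euler characteristic is 4 − 6 + 4 − 1 = 1, which agrees with 1 − 0 + 0 − 0 = 1.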